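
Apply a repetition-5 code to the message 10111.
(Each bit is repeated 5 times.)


Each bit -> 5 copies

1111100000111111111111111


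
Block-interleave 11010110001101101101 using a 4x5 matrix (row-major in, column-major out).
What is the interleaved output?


Matrix:
  11010
  11000
  11011
  01101
Read columns: 11101111000110100011

11101111000110100011


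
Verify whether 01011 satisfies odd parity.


Number of 1s: 3

Yes, parity is correct (3 ones)


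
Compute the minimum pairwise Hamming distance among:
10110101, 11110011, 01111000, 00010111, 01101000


Comparing all pairs, minimum distance: 1
Can detect 0 errors, correct 0 errors

1


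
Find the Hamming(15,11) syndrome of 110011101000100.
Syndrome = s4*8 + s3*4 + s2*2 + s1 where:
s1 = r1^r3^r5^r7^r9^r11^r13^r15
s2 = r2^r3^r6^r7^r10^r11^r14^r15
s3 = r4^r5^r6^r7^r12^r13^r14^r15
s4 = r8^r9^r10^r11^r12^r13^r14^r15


s1=1, s2=1, s3=0, s4=0

Syndrome = 3 (error at position 3)


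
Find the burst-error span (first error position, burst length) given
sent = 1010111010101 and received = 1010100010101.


XOR: 0000011000000

Burst at position 5, length 2


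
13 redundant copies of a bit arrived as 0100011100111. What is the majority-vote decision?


Ones: 7 out of 13
Threshold: 7

1 (7/13 voted 1)


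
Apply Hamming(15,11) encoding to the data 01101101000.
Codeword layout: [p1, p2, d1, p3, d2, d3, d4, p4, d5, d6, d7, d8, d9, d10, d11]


Parity bits: p1=0, p2=0, p3=1, p4=1

000111011101000


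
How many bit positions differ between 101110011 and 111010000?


XOR: 010100011
Count of 1s: 4

4


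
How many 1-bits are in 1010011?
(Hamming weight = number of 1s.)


Counting 1s in 1010011

4


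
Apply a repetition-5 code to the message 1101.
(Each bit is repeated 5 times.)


Each bit -> 5 copies

11111111110000011111


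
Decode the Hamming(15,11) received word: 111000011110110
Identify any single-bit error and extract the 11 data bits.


Syndrome = 3: error at position 3

Data: 00001110110 (corrected bit 3)


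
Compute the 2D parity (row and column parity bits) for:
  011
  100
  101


Row parities: 010
Column parities: 010

Row P: 010, Col P: 010, Corner: 1


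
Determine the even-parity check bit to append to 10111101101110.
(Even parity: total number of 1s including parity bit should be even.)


Number of 1s in data: 10
Parity bit: 0

0


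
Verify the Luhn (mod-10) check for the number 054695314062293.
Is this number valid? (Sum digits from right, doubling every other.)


Luhn sum = 51
51 mod 10 = 1

Invalid (Luhn sum mod 10 = 1)


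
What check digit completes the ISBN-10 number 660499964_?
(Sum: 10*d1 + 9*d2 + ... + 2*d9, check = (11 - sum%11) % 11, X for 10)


Weighted sum: 303
303 mod 11 = 6

Check digit: 5


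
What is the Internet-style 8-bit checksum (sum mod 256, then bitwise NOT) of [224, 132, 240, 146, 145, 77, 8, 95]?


Sum = 1067 mod 256 = 43
Complement = 212

212


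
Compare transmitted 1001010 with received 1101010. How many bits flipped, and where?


XOR: 0100000

1 error(s) at position(s): 1


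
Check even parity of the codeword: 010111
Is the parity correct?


Number of 1s: 4

Yes, parity is correct (4 ones)


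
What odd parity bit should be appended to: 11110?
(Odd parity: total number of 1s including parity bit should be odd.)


Number of 1s in data: 4
Parity bit: 1

1


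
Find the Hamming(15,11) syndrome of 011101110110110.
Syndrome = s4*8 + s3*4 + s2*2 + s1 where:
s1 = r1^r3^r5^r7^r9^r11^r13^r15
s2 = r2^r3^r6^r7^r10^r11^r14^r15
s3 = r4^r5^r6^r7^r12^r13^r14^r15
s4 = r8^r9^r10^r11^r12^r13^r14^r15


s1=0, s2=1, s3=1, s4=1

Syndrome = 14 (error at position 14)


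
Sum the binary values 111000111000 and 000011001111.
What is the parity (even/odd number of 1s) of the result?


111000111000 = 3640
000011001111 = 207
Sum = 3847 = 111100000111
1s count = 7

odd parity (7 ones in 111100000111)


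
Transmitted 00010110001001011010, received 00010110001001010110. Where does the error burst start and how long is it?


XOR: 00000000000000001100

Burst at position 16, length 2


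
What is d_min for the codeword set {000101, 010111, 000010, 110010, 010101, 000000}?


Comparing all pairs, minimum distance: 1
Can detect 0 errors, correct 0 errors

1


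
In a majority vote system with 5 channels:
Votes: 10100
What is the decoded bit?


Ones: 2 out of 5
Threshold: 3

0 (2/5 voted 1)


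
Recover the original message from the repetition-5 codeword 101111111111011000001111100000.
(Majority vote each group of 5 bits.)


Groups: 10111, 11111, 11011, 00000, 11111, 00000
Majority votes: 111010

111010


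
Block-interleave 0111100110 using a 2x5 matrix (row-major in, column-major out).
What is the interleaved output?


Matrix:
  01111
  00110
Read columns: 0010111110

0010111110


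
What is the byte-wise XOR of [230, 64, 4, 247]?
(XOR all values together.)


XOR chain: 230 ^ 64 ^ 4 ^ 247 = 85

85


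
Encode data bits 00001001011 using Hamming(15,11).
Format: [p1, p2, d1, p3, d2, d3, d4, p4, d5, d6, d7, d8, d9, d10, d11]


Parity bits: p1=0, p2=0, p3=1, p4=0

000100001001011


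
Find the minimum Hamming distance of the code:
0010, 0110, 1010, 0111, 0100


Comparing all pairs, minimum distance: 1
Can detect 0 errors, correct 0 errors

1


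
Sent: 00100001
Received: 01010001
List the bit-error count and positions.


XOR: 01110000

3 error(s) at position(s): 1, 2, 3


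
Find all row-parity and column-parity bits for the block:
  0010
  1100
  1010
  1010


Row parities: 1000
Column parities: 1110

Row P: 1000, Col P: 1110, Corner: 1


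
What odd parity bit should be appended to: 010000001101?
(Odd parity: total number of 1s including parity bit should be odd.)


Number of 1s in data: 4
Parity bit: 1

1


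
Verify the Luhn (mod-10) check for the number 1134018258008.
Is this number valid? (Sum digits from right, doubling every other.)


Luhn sum = 48
48 mod 10 = 8

Invalid (Luhn sum mod 10 = 8)


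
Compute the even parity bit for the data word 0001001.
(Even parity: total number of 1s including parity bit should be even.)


Number of 1s in data: 2
Parity bit: 0

0


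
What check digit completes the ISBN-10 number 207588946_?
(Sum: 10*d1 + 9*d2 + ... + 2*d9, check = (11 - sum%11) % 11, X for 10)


Weighted sum: 259
259 mod 11 = 6

Check digit: 5


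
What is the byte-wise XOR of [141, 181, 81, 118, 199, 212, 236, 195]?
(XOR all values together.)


XOR chain: 141 ^ 181 ^ 81 ^ 118 ^ 199 ^ 212 ^ 236 ^ 195 = 35

35


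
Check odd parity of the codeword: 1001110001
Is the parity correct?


Number of 1s: 5

Yes, parity is correct (5 ones)


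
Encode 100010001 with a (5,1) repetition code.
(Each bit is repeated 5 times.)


Each bit -> 5 copies

111110000000000000001111100000000000000011111


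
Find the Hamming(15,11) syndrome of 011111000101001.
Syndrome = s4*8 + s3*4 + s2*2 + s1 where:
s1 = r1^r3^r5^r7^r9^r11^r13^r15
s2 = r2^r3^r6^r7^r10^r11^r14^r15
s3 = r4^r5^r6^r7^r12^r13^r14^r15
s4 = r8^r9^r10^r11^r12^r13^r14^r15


s1=1, s2=1, s3=1, s4=1

Syndrome = 15 (error at position 15)


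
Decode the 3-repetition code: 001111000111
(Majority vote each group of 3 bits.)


Groups: 001, 111, 000, 111
Majority votes: 0101

0101


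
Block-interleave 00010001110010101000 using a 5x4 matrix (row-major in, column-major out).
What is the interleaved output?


Matrix:
  0001
  0001
  1100
  1010
  1000
Read columns: 00111001000001011000

00111001000001011000


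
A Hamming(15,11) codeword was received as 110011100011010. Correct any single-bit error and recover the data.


Syndrome = 14: error at position 14

Data: 01110011000 (corrected bit 14)


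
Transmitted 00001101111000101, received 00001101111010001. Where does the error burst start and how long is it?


XOR: 00000000000010100

Burst at position 12, length 3


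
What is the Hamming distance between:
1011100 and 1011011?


XOR: 0000111
Count of 1s: 3

3


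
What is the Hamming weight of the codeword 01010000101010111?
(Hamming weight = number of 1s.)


Counting 1s in 01010000101010111

8


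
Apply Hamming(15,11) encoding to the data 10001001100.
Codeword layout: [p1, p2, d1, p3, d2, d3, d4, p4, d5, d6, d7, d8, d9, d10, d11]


Parity bits: p1=1, p2=1, p3=0, p4=1

111000011001100


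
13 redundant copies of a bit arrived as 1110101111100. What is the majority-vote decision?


Ones: 9 out of 13
Threshold: 7

1 (9/13 voted 1)


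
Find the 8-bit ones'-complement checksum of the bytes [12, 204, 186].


Sum = 402 mod 256 = 146
Complement = 109

109


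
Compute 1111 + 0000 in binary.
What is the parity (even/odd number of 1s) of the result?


1111 = 15
0000 = 0
Sum = 15 = 1111
1s count = 4

even parity (4 ones in 1111)


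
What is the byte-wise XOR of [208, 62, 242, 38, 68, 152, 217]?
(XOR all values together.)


XOR chain: 208 ^ 62 ^ 242 ^ 38 ^ 68 ^ 152 ^ 217 = 63

63


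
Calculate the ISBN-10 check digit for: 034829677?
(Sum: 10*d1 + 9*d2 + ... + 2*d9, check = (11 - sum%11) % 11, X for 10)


Weighted sum: 231
231 mod 11 = 0

Check digit: 0


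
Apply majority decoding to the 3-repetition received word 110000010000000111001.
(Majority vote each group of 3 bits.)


Groups: 110, 000, 010, 000, 000, 111, 001
Majority votes: 1000010

1000010


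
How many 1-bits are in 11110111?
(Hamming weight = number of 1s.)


Counting 1s in 11110111

7


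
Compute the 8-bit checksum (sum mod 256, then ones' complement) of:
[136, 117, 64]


Sum = 317 mod 256 = 61
Complement = 194

194


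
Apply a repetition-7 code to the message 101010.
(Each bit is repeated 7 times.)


Each bit -> 7 copies

111111100000001111111000000011111110000000


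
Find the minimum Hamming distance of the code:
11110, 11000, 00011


Comparing all pairs, minimum distance: 2
Can detect 1 errors, correct 0 errors

2


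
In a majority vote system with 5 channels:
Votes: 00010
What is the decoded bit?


Ones: 1 out of 5
Threshold: 3

0 (1/5 voted 1)


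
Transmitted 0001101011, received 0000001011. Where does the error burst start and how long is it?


XOR: 0001100000

Burst at position 3, length 2


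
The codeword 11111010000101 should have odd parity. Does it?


Number of 1s: 8

No, parity error (8 ones)


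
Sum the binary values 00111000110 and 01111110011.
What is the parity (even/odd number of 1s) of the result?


00111000110 = 454
01111110011 = 1011
Sum = 1465 = 10110111001
1s count = 7

odd parity (7 ones in 10110111001)


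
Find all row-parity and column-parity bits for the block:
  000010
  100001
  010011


Row parities: 101
Column parities: 110000

Row P: 101, Col P: 110000, Corner: 0


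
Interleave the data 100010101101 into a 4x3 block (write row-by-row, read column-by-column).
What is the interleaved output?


Matrix:
  100
  010
  101
  101
Read columns: 101101000011

101101000011


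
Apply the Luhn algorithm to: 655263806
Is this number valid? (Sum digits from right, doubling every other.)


Luhn sum = 42
42 mod 10 = 2

Invalid (Luhn sum mod 10 = 2)


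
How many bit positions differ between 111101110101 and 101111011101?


XOR: 010010101000
Count of 1s: 4

4


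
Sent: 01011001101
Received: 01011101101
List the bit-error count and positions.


XOR: 00000100000

1 error(s) at position(s): 5


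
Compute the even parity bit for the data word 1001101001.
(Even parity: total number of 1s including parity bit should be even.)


Number of 1s in data: 5
Parity bit: 1

1


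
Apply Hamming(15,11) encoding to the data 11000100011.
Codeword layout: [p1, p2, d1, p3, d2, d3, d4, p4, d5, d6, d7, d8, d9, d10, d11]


Parity bits: p1=1, p2=0, p3=1, p4=1

101110010100011


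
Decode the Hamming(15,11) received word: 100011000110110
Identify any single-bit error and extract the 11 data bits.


Syndrome = 0: no error detected

Data: 01100110110 (no errors)


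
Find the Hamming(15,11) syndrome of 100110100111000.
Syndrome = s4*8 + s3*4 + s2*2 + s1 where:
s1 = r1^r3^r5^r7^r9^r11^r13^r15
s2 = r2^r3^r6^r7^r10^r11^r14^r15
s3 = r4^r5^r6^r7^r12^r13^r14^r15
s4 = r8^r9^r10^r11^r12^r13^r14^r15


s1=0, s2=1, s3=0, s4=1

Syndrome = 10 (error at position 10)


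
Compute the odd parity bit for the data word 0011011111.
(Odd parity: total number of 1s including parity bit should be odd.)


Number of 1s in data: 7
Parity bit: 0

0


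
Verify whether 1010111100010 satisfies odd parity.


Number of 1s: 7

Yes, parity is correct (7 ones)


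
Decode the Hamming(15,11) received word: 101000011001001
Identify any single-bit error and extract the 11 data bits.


Syndrome = 0: no error detected

Data: 10001001001 (no errors)


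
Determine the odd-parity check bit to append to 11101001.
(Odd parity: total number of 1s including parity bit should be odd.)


Number of 1s in data: 5
Parity bit: 0

0


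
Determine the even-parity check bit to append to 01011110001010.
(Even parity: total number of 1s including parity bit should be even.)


Number of 1s in data: 7
Parity bit: 1

1


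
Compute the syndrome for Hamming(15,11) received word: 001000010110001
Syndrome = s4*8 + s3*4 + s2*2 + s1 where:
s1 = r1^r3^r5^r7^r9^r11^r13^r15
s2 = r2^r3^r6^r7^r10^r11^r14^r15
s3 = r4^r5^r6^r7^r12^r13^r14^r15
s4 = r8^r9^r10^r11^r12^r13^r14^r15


s1=1, s2=0, s3=1, s4=0

Syndrome = 5 (error at position 5)


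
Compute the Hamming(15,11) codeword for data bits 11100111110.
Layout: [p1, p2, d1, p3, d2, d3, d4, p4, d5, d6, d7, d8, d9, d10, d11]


Parity bits: p1=0, p2=1, p3=1, p4=1

011111010111110


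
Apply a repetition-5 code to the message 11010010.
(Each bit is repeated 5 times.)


Each bit -> 5 copies

1111111111000001111100000000001111100000


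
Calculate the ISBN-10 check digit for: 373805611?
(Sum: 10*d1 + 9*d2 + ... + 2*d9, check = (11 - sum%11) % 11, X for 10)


Weighted sum: 227
227 mod 11 = 7

Check digit: 4


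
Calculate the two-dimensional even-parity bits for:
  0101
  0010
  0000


Row parities: 010
Column parities: 0111

Row P: 010, Col P: 0111, Corner: 1


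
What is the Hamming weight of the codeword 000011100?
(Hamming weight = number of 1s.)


Counting 1s in 000011100

3


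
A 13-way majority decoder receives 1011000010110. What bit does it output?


Ones: 6 out of 13
Threshold: 7

0 (6/13 voted 1)


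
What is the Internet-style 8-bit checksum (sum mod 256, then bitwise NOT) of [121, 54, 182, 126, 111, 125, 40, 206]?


Sum = 965 mod 256 = 197
Complement = 58

58


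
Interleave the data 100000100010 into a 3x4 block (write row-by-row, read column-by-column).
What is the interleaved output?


Matrix:
  1000
  0010
  0010
Read columns: 100000011000

100000011000


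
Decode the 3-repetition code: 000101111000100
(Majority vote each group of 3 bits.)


Groups: 000, 101, 111, 000, 100
Majority votes: 01100

01100


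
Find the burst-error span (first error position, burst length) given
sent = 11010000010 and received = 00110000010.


XOR: 11100000000

Burst at position 0, length 3


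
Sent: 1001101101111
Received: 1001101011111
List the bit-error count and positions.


XOR: 0000000110000

2 error(s) at position(s): 7, 8


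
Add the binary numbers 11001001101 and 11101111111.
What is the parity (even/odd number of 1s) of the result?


11001001101 = 1613
11101111111 = 1919
Sum = 3532 = 110111001100
1s count = 7

odd parity (7 ones in 110111001100)


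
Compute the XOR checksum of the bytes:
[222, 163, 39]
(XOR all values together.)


XOR chain: 222 ^ 163 ^ 39 = 90

90


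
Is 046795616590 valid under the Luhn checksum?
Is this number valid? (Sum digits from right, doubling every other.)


Luhn sum = 49
49 mod 10 = 9

Invalid (Luhn sum mod 10 = 9)


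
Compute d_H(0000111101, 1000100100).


XOR: 1000011001
Count of 1s: 4

4


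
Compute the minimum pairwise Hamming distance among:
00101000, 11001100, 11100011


Comparing all pairs, minimum distance: 4
Can detect 3 errors, correct 1 errors

4


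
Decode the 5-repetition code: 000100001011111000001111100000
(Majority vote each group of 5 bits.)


Groups: 00010, 00010, 11111, 00000, 11111, 00000
Majority votes: 001010

001010


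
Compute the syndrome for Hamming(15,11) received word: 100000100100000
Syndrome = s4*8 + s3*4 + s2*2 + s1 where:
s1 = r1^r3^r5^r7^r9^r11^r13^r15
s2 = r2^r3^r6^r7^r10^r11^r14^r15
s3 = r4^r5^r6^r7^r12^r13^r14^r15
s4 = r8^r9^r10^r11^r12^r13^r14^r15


s1=0, s2=0, s3=1, s4=1

Syndrome = 12 (error at position 12)


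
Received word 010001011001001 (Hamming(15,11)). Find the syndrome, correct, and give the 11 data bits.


Syndrome = 6: error at position 6

Data: 00001001001 (corrected bit 6)


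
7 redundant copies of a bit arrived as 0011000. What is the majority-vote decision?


Ones: 2 out of 7
Threshold: 4

0 (2/7 voted 1)


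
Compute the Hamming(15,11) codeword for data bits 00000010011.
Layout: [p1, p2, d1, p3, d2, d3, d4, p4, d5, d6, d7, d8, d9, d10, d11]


Parity bits: p1=0, p2=1, p3=0, p4=1

010000010010011


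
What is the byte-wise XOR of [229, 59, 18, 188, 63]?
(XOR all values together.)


XOR chain: 229 ^ 59 ^ 18 ^ 188 ^ 63 = 79

79


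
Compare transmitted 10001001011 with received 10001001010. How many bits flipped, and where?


XOR: 00000000001

1 error(s) at position(s): 10


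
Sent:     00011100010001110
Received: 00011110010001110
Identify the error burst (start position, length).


XOR: 00000010000000000

Burst at position 6, length 1


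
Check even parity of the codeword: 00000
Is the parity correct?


Number of 1s: 0

Yes, parity is correct (0 ones)


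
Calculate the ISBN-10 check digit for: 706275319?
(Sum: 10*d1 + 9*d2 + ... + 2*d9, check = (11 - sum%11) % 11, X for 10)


Weighted sum: 232
232 mod 11 = 1

Check digit: X


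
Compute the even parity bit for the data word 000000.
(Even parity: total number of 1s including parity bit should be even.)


Number of 1s in data: 0
Parity bit: 0

0


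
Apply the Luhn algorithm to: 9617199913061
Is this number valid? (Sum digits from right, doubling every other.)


Luhn sum = 57
57 mod 10 = 7

Invalid (Luhn sum mod 10 = 7)


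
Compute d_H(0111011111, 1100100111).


XOR: 1011111000
Count of 1s: 6

6


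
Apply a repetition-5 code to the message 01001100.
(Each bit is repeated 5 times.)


Each bit -> 5 copies

0000011111000000000011111111110000000000


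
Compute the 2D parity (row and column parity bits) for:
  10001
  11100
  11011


Row parities: 010
Column parities: 10110

Row P: 010, Col P: 10110, Corner: 1


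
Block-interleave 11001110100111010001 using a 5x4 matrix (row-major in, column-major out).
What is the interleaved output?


Matrix:
  1100
  1110
  1001
  1101
  0001
Read columns: 11110110100100000111

11110110100100000111


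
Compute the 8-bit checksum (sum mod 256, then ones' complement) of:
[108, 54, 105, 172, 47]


Sum = 486 mod 256 = 230
Complement = 25

25


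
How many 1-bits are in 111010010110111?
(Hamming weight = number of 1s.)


Counting 1s in 111010010110111

10


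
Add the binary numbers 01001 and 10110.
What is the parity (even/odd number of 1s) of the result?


01001 = 9
10110 = 22
Sum = 31 = 11111
1s count = 5

odd parity (5 ones in 11111)


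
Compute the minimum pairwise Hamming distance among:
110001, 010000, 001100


Comparing all pairs, minimum distance: 2
Can detect 1 errors, correct 0 errors

2


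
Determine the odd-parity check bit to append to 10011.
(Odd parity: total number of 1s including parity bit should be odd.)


Number of 1s in data: 3
Parity bit: 0

0


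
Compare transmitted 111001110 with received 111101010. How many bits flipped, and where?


XOR: 000100100

2 error(s) at position(s): 3, 6


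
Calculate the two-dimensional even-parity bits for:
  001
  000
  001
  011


Row parities: 1010
Column parities: 011

Row P: 1010, Col P: 011, Corner: 0


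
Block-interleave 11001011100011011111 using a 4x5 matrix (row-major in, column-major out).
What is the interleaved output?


Matrix:
  11001
  01110
  00110
  11111
Read columns: 10011101011101111001

10011101011101111001


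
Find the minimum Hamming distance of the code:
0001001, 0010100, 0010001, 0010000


Comparing all pairs, minimum distance: 1
Can detect 0 errors, correct 0 errors

1


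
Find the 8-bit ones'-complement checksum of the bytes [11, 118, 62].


Sum = 191 mod 256 = 191
Complement = 64

64


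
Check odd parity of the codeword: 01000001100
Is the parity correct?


Number of 1s: 3

Yes, parity is correct (3 ones)


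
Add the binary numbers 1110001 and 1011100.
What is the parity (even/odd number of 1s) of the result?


1110001 = 113
1011100 = 92
Sum = 205 = 11001101
1s count = 5

odd parity (5 ones in 11001101)


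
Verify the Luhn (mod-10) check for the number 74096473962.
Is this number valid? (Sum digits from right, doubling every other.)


Luhn sum = 65
65 mod 10 = 5

Invalid (Luhn sum mod 10 = 5)


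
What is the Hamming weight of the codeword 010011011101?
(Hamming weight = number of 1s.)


Counting 1s in 010011011101

7


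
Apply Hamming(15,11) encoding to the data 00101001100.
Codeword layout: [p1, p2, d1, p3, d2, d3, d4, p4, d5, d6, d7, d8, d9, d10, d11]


Parity bits: p1=0, p2=1, p3=1, p4=1

010101011001100


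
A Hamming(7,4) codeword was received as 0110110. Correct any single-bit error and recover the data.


Syndrome = 2: error at position 2

Data: 1110 (corrected bit 2)


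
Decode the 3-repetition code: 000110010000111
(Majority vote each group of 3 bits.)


Groups: 000, 110, 010, 000, 111
Majority votes: 01001

01001


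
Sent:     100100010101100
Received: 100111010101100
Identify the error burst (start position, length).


XOR: 000011000000000

Burst at position 4, length 2


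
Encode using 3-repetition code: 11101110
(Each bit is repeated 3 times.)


Each bit -> 3 copies

111111111000111111111000


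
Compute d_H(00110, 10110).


XOR: 10000
Count of 1s: 1

1


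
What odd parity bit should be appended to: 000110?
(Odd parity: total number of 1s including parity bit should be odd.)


Number of 1s in data: 2
Parity bit: 1

1


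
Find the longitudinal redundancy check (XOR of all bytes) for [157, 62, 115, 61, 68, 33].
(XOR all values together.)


XOR chain: 157 ^ 62 ^ 115 ^ 61 ^ 68 ^ 33 = 136

136


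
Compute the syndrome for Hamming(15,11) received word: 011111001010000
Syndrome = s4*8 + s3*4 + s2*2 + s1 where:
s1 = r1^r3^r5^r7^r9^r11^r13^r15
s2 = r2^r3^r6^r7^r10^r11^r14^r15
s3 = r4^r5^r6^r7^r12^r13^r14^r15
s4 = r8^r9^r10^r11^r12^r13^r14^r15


s1=0, s2=0, s3=1, s4=0

Syndrome = 4 (error at position 4)


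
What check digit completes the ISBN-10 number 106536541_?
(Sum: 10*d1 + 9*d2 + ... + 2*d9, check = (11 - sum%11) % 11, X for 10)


Weighted sum: 175
175 mod 11 = 10

Check digit: 1


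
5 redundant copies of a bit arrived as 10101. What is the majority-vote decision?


Ones: 3 out of 5
Threshold: 3

1 (3/5 voted 1)


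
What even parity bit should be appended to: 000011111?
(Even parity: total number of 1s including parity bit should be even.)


Number of 1s in data: 5
Parity bit: 1

1


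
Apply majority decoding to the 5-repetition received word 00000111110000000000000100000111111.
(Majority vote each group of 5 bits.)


Groups: 00000, 11111, 00000, 00000, 00010, 00001, 11111
Majority votes: 0100001

0100001


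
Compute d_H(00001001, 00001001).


XOR: 00000000
Count of 1s: 0

0


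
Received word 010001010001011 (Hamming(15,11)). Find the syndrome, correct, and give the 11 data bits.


Syndrome = 1: error at position 1

Data: 00100001011 (corrected bit 1)


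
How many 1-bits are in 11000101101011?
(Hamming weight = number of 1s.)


Counting 1s in 11000101101011

8


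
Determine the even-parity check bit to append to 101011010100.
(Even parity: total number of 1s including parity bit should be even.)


Number of 1s in data: 6
Parity bit: 0

0


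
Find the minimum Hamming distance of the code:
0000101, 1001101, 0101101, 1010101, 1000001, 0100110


Comparing all pairs, minimum distance: 2
Can detect 1 errors, correct 0 errors

2


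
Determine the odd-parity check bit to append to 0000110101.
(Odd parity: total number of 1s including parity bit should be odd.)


Number of 1s in data: 4
Parity bit: 1

1


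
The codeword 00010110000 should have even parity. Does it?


Number of 1s: 3

No, parity error (3 ones)


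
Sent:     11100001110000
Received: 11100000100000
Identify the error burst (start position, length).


XOR: 00000001010000

Burst at position 7, length 3


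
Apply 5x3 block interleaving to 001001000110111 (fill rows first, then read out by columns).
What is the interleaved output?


Matrix:
  001
  001
  000
  110
  111
Read columns: 000110001111001

000110001111001


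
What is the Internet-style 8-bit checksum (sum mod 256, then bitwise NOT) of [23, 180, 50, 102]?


Sum = 355 mod 256 = 99
Complement = 156

156


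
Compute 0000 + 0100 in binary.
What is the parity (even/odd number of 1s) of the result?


0000 = 0
0100 = 4
Sum = 4 = 100
1s count = 1

odd parity (1 ones in 100)


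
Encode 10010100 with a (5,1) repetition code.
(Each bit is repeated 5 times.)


Each bit -> 5 copies

1111100000000001111100000111110000000000


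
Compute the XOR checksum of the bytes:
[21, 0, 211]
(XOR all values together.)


XOR chain: 21 ^ 0 ^ 211 = 198

198


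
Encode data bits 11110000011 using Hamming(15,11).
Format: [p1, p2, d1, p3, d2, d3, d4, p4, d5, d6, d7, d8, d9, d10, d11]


Parity bits: p1=0, p2=1, p3=1, p4=0

011111100000011


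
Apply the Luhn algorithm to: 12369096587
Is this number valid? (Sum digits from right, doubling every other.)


Luhn sum = 51
51 mod 10 = 1

Invalid (Luhn sum mod 10 = 1)


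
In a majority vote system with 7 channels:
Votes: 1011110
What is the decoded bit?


Ones: 5 out of 7
Threshold: 4

1 (5/7 voted 1)


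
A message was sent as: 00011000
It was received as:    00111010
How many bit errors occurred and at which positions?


XOR: 00100010

2 error(s) at position(s): 2, 6


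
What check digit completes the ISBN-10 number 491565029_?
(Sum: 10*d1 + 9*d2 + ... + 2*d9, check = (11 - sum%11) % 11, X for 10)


Weighted sum: 249
249 mod 11 = 7

Check digit: 4


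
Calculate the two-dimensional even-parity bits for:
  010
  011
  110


Row parities: 100
Column parities: 111

Row P: 100, Col P: 111, Corner: 1


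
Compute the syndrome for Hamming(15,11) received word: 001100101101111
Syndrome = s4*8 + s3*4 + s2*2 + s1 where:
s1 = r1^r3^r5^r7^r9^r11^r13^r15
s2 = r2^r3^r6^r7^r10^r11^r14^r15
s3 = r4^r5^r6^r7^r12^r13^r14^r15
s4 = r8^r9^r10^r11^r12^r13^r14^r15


s1=1, s2=1, s3=0, s4=0

Syndrome = 3 (error at position 3)


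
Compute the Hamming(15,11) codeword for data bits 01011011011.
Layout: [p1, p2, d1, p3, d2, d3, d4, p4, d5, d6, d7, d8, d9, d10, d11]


Parity bits: p1=1, p2=0, p3=1, p4=1

100110111011011


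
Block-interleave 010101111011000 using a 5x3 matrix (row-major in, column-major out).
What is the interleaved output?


Matrix:
  010
  101
  111
  011
  000
Read columns: 011001011001110

011001011001110


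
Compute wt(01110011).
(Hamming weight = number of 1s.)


Counting 1s in 01110011

5


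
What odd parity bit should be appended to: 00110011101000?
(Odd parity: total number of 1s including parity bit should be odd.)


Number of 1s in data: 6
Parity bit: 1

1


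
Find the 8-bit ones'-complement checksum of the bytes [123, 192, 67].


Sum = 382 mod 256 = 126
Complement = 129

129


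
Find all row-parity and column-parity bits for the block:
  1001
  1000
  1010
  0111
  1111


Row parities: 01010
Column parities: 0011

Row P: 01010, Col P: 0011, Corner: 0


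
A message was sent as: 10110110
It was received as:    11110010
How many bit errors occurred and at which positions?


XOR: 01000100

2 error(s) at position(s): 1, 5


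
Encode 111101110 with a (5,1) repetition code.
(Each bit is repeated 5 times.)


Each bit -> 5 copies

111111111111111111110000011111111111111100000


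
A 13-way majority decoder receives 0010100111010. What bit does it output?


Ones: 6 out of 13
Threshold: 7

0 (6/13 voted 1)


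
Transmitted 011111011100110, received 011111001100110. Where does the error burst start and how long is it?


XOR: 000000010000000

Burst at position 7, length 1


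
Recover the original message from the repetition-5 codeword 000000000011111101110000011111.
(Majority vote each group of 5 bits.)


Groups: 00000, 00000, 11111, 10111, 00000, 11111
Majority votes: 001101

001101


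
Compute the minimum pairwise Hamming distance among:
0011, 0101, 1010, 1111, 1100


Comparing all pairs, minimum distance: 2
Can detect 1 errors, correct 0 errors

2


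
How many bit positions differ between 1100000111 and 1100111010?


XOR: 0000111101
Count of 1s: 5

5


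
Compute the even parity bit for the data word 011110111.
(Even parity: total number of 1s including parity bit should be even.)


Number of 1s in data: 7
Parity bit: 1

1


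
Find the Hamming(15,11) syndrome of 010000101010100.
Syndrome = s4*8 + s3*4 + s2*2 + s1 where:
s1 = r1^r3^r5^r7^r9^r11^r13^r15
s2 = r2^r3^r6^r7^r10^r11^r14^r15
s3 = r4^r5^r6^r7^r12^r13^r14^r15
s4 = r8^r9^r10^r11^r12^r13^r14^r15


s1=0, s2=1, s3=0, s4=1

Syndrome = 10 (error at position 10)


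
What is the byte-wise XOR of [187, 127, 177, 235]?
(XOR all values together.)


XOR chain: 187 ^ 127 ^ 177 ^ 235 = 158

158


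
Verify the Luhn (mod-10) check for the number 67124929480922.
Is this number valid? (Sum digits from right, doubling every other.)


Luhn sum = 75
75 mod 10 = 5

Invalid (Luhn sum mod 10 = 5)


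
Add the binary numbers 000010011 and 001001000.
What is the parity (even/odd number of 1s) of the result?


000010011 = 19
001001000 = 72
Sum = 91 = 1011011
1s count = 5

odd parity (5 ones in 1011011)


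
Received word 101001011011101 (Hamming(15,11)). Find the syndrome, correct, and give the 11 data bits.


Syndrome = 0: no error detected

Data: 10101011101 (no errors)


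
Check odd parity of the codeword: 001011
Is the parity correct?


Number of 1s: 3

Yes, parity is correct (3 ones)


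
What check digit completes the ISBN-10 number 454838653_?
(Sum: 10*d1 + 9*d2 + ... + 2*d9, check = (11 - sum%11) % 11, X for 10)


Weighted sum: 276
276 mod 11 = 1

Check digit: X


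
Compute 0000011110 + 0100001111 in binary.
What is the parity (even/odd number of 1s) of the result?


0000011110 = 30
0100001111 = 271
Sum = 301 = 100101101
1s count = 5

odd parity (5 ones in 100101101)


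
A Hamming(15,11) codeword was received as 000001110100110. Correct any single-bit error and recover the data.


Syndrome = 0: no error detected

Data: 00110100110 (no errors)


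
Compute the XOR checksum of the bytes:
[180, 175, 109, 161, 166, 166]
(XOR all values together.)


XOR chain: 180 ^ 175 ^ 109 ^ 161 ^ 166 ^ 166 = 215

215


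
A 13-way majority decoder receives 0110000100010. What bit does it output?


Ones: 4 out of 13
Threshold: 7

0 (4/13 voted 1)


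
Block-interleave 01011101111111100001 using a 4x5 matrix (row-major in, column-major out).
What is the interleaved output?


Matrix:
  01011
  10111
  11111
  00001
Read columns: 01101010011011101111

01101010011011101111


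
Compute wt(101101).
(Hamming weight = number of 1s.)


Counting 1s in 101101

4


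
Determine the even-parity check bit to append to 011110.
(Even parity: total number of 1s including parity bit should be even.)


Number of 1s in data: 4
Parity bit: 0

0


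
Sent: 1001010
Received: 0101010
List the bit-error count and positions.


XOR: 1100000

2 error(s) at position(s): 0, 1


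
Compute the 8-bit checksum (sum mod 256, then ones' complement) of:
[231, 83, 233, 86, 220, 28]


Sum = 881 mod 256 = 113
Complement = 142

142


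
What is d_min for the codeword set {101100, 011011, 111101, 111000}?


Comparing all pairs, minimum distance: 2
Can detect 1 errors, correct 0 errors

2


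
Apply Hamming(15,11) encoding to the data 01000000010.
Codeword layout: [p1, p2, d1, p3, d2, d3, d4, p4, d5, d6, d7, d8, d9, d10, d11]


Parity bits: p1=1, p2=1, p3=0, p4=1

110010010000010


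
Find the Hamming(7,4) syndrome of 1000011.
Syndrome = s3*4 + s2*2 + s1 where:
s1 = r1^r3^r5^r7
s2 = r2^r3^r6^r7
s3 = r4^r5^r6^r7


s1=0, s2=0, s3=0

Syndrome = 0 (no error)


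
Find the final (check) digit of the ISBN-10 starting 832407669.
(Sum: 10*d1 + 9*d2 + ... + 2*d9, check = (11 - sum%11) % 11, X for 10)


Weighted sum: 246
246 mod 11 = 4

Check digit: 7


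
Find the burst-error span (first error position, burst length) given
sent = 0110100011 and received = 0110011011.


XOR: 0000111000

Burst at position 4, length 3


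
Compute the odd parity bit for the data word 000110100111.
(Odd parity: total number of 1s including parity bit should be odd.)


Number of 1s in data: 6
Parity bit: 1

1


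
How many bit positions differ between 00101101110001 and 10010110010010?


XOR: 10111011100011
Count of 1s: 9

9


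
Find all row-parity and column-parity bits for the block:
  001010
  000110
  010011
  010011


Row parities: 0011
Column parities: 001100

Row P: 0011, Col P: 001100, Corner: 0


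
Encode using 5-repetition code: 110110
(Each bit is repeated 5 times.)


Each bit -> 5 copies

111111111100000111111111100000


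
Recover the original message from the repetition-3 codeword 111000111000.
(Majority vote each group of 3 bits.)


Groups: 111, 000, 111, 000
Majority votes: 1010

1010


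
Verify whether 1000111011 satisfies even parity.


Number of 1s: 6

Yes, parity is correct (6 ones)


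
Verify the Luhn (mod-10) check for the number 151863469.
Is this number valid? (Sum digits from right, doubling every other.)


Luhn sum = 38
38 mod 10 = 8

Invalid (Luhn sum mod 10 = 8)


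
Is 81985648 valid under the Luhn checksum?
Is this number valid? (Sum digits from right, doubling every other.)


Luhn sum = 48
48 mod 10 = 8

Invalid (Luhn sum mod 10 = 8)


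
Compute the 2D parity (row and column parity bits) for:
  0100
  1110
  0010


Row parities: 111
Column parities: 1000

Row P: 111, Col P: 1000, Corner: 1


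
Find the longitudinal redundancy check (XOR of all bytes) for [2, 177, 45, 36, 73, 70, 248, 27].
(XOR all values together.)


XOR chain: 2 ^ 177 ^ 45 ^ 36 ^ 73 ^ 70 ^ 248 ^ 27 = 86

86


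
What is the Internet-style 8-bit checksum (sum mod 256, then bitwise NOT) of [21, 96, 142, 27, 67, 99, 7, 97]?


Sum = 556 mod 256 = 44
Complement = 211

211


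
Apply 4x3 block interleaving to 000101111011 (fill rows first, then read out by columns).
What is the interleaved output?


Matrix:
  000
  101
  111
  011
Read columns: 011000110111

011000110111


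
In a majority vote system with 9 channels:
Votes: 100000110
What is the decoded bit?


Ones: 3 out of 9
Threshold: 5

0 (3/9 voted 1)


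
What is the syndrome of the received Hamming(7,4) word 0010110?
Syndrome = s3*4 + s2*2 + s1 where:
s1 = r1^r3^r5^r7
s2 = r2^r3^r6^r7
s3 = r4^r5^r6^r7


s1=0, s2=0, s3=0

Syndrome = 0 (no error)


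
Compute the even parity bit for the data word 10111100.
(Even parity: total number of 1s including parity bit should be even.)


Number of 1s in data: 5
Parity bit: 1

1


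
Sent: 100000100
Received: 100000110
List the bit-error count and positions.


XOR: 000000010

1 error(s) at position(s): 7


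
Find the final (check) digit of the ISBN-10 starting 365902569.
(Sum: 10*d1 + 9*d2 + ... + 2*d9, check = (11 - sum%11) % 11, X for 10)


Weighted sum: 253
253 mod 11 = 0

Check digit: 0


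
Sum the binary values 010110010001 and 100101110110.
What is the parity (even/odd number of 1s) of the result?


010110010001 = 1425
100101110110 = 2422
Sum = 3847 = 111100000111
1s count = 7

odd parity (7 ones in 111100000111)


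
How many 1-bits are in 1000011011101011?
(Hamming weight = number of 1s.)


Counting 1s in 1000011011101011

9


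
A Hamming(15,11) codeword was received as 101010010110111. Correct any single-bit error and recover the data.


Syndrome = 2: error at position 2

Data: 11000110111 (corrected bit 2)


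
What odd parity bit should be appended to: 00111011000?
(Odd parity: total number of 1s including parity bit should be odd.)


Number of 1s in data: 5
Parity bit: 0

0


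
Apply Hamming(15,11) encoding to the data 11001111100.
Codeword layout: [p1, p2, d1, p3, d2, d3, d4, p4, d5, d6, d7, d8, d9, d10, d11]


Parity bits: p1=1, p2=1, p3=1, p4=1

111110011111100


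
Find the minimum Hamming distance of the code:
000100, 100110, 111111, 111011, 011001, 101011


Comparing all pairs, minimum distance: 1
Can detect 0 errors, correct 0 errors

1


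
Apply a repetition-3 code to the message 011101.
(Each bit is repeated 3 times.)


Each bit -> 3 copies

000111111111000111


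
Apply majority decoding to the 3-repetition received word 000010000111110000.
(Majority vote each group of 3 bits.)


Groups: 000, 010, 000, 111, 110, 000
Majority votes: 000110

000110


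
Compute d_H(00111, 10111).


XOR: 10000
Count of 1s: 1

1


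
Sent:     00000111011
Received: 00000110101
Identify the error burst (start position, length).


XOR: 00000001110

Burst at position 7, length 3


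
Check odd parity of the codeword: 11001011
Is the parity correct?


Number of 1s: 5

Yes, parity is correct (5 ones)


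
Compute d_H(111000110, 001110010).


XOR: 110110100
Count of 1s: 5

5


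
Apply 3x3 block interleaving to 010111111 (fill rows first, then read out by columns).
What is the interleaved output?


Matrix:
  010
  111
  111
Read columns: 011111011

011111011


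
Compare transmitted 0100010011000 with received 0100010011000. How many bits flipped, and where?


XOR: 0000000000000

0 errors (received matches sent)


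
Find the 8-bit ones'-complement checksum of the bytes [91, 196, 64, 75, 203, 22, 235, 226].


Sum = 1112 mod 256 = 88
Complement = 167

167


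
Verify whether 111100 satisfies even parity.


Number of 1s: 4

Yes, parity is correct (4 ones)


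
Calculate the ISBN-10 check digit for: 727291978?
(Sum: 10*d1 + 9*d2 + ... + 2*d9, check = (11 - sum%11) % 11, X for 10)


Weighted sum: 290
290 mod 11 = 4

Check digit: 7


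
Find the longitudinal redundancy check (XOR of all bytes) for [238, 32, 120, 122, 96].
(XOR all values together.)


XOR chain: 238 ^ 32 ^ 120 ^ 122 ^ 96 = 172

172


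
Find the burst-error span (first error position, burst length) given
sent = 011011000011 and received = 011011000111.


XOR: 000000000100

Burst at position 9, length 1


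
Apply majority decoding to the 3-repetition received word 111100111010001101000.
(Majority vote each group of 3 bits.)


Groups: 111, 100, 111, 010, 001, 101, 000
Majority votes: 1010010

1010010


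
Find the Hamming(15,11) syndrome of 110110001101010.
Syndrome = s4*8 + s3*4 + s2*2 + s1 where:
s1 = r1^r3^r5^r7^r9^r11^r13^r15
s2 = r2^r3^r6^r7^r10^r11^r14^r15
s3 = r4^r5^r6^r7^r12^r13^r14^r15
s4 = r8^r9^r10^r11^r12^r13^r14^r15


s1=1, s2=1, s3=0, s4=0

Syndrome = 3 (error at position 3)
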